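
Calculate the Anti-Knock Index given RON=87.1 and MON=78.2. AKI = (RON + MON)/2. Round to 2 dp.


AKI = (RON + MON) / 2
AKI = (87.1 + 78.2) / 2
AKI = 165.3 / 2 = 82.65


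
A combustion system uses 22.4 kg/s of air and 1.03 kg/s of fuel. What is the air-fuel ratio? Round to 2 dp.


AFR = m_air / m_fuel
AFR = 22.4 / 1.03 = 21.75


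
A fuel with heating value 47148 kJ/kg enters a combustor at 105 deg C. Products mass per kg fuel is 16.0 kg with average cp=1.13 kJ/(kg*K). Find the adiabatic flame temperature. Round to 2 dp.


T_ad = T_in + Hc / (m_p * cp)
Denominator = 16.0 * 1.13 = 18.0800
Temperature rise = 47148 / 18.0800 = 2607.74 K
T_ad = 105 + 2607.74 = 2712.74 deg C


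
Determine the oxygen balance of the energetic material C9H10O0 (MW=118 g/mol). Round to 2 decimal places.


OB = -1600 * (2C + H/2 - O) / MW
Inner = 2*9 + 10/2 - 0 = 23.00
OB = -1600 * 23.00 / 118 = -311.86%


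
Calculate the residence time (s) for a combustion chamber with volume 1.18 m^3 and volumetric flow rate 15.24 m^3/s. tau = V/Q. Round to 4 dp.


tau = V / Q_flow
tau = 1.18 / 15.24 = 0.0774 s


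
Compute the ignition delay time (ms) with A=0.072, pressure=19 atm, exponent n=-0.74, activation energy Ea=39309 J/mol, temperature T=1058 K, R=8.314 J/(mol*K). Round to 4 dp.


tau = A * P^n * exp(Ea/(R*T))
P^n = 19^(-0.74) = 0.11316766
Ea/(R*T) = 39309/(8.314*1058) = 4.468855
exp(Ea/(R*T)) = 87.256797
tau = 0.072 * 0.11316766 * 87.256797 = 0.7110 ms


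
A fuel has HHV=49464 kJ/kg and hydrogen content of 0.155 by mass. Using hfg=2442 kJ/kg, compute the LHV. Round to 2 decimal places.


LHV = HHV - hfg * 9 * H
Water correction = 2442 * 9 * 0.155 = 3406.590 kJ/kg
LHV = 49464 - 3406.590 = 46057.41 kJ/kg


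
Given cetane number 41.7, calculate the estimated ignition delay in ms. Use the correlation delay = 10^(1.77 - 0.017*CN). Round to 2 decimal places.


delay = 10^(1.77 - 0.017*CN)
Exponent = 1.77 - 0.017*41.7 = 1.0611
delay = 10^1.0611 = 11.51 ms


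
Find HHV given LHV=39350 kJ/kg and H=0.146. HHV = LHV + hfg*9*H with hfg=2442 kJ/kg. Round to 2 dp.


HHV = LHV + hfg * 9 * H
Water addition = 2442 * 9 * 0.146 = 3208.788 kJ/kg
HHV = 39350 + 3208.788 = 42558.79 kJ/kg


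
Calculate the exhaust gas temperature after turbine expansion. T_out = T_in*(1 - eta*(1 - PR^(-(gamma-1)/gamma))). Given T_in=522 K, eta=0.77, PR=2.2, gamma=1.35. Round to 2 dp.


T_out = T_in * (1 - eta * (1 - PR^(-(gamma-1)/gamma)))
Exponent = -(1.35-1)/1.35 = -0.25925926
PR^exp = 2.2^(-0.25925926) = 0.81512413
Factor = 1 - 0.77*(1 - 0.81512413) = 0.85764558
T_out = 522 * 0.85764558 = 447.69 K


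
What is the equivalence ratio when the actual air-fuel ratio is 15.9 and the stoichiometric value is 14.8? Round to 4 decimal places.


phi = AFR_stoich / AFR_actual
phi = 14.8 / 15.9 = 0.9308


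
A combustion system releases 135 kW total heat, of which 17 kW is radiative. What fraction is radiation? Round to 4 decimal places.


f_rad = Q_rad / Q_total
f_rad = 17 / 135 = 0.1259


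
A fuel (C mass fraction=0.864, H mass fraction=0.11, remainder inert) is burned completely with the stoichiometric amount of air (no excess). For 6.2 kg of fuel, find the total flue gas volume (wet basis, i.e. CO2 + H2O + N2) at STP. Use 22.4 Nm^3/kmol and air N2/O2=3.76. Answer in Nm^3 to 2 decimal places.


Per kg fuel: CO2 = (C/12 kmol)*22.4 = (0.864/12)*22.4 = 1.61280 Nm^3
Per kg fuel: H2O = (H/2 kmol)*22.4 = (0.11/2)*22.4 = 1.23200 Nm^3
O2 needed per kg fuel = C/12 + H/4 = 0.864/12 + 0.11/4 = 0.09950000 kmol
Per kg fuel: N2 = O2*3.76*22.4 = 0.09950000*3.76*22.4 = 8.38029 Nm^3
Total per kg = 1.61280 + 1.23200 + 8.38029 = 11.22509 Nm^3
Total = 11.22509 * 6.2 = 69.60 Nm^3


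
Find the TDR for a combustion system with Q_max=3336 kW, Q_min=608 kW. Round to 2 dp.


TDR = Q_max / Q_min
TDR = 3336 / 608 = 5.49


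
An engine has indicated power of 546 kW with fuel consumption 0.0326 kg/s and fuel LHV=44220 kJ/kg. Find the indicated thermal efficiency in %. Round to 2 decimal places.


eta_ith = (IP / (mf * LHV)) * 100
Denominator = 0.0326 * 44220 = 1441.5720 kW
eta_ith = (546 / 1441.5720) * 100 = 37.88%


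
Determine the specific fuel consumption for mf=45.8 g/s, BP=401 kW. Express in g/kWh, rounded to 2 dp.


SFC = (mf / BP) * 3600
Rate = 45.8 / 401 = 0.114214 g/(s*kW)
SFC = 0.114214 * 3600 = 411.17 g/kWh


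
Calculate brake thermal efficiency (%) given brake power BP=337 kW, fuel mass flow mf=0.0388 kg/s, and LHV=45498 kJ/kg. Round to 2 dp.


eta_BTE = (BP / (mf * LHV)) * 100
Denominator = 0.0388 * 45498 = 1765.3224 kW
eta_BTE = (337 / 1765.3224) * 100 = 19.09%


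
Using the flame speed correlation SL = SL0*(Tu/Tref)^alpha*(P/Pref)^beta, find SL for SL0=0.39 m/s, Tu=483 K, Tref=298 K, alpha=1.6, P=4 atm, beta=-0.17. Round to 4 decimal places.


SL = SL0 * (Tu/Tref)^alpha * (P/Pref)^beta
T ratio = 483/298 = 1.62080537
(T ratio)^alpha = 1.62080537^1.6 = 2.165556
(P/Pref)^beta = 4^(-0.17) = 0.790041
SL = 0.39 * 2.165556 * 0.790041 = 0.6672 m/s


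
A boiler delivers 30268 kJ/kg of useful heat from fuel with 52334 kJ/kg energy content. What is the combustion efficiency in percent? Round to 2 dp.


Efficiency = (Q_useful / Q_fuel) * 100
Efficiency = (30268 / 52334) * 100
Efficiency = 0.5784 * 100 = 57.84%


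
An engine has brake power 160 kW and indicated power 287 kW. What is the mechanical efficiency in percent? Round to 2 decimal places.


eta_mech = (BP / IP) * 100
Ratio = 160 / 287 = 0.5575
eta_mech = 0.5575 * 100 = 55.75%


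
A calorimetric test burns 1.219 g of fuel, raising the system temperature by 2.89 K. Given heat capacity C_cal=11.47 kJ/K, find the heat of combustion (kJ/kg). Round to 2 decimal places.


Hc = C_cal * delta_T / m_fuel
Q_released = 11.47 * 2.89 = 33.1483 kJ
m_fuel = 1.219 g = 1.219/1000 kg = 0.001219 kg
Hc = 33.1483 / 0.001219 = 27193.03 kJ/kg


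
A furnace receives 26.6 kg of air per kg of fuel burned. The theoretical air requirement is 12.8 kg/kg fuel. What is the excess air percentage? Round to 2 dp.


Excess air = actual - stoichiometric = 26.6 - 12.8 = 13.80 kg/kg fuel
Excess air % = (excess / stoich) * 100 = (13.80 / 12.8) * 100 = 107.81%


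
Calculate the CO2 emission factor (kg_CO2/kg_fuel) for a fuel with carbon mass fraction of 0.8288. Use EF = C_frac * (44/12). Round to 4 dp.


EF = C_frac * (M_CO2 / M_C)
EF = 0.8288 * (44/12)
EF = 0.8288 * 3.666667 = 3.0389 kg_CO2/kg_fuel


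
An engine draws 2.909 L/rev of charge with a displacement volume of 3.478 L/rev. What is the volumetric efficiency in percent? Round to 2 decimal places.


eta_v = (V_actual / V_disp) * 100
Ratio = 2.909 / 3.478 = 0.8364
eta_v = 0.8364 * 100 = 83.64%


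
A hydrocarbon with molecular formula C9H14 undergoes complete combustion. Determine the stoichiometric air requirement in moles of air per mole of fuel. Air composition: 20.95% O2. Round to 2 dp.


Balanced combustion: C9H14 + 12.5 O2 -> 9 CO2 + 7 H2O
O2 needed = C + H/4 = 9 + 14/4 = 12.50 moles
Air moles = O2 / 0.2095 = 12.50 / 0.2095 = 59.67 moles air


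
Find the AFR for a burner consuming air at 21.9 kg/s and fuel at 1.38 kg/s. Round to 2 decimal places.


AFR = m_air / m_fuel
AFR = 21.9 / 1.38 = 15.87


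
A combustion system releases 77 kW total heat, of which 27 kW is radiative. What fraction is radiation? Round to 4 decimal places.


f_rad = Q_rad / Q_total
f_rad = 27 / 77 = 0.3506


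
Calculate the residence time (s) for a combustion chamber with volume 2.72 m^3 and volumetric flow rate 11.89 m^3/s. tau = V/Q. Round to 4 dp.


tau = V / Q_flow
tau = 2.72 / 11.89 = 0.2288 s


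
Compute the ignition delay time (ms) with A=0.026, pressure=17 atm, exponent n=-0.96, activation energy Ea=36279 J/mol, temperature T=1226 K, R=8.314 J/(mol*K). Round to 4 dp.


tau = A * P^n * exp(Ea/(R*T))
P^n = 17^(-0.96) = 0.06588234
Ea/(R*T) = 36279/(8.314*1226) = 3.559220
exp(Ea/(R*T)) = 35.135776
tau = 0.026 * 0.06588234 * 35.135776 = 0.0602 ms


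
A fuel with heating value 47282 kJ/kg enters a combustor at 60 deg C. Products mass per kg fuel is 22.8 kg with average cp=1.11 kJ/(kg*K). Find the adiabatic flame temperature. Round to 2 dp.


T_ad = T_in + Hc / (m_p * cp)
Denominator = 22.8 * 1.11 = 25.3080
Temperature rise = 47282 / 25.3080 = 1868.26 K
T_ad = 60 + 1868.26 = 1928.26 deg C


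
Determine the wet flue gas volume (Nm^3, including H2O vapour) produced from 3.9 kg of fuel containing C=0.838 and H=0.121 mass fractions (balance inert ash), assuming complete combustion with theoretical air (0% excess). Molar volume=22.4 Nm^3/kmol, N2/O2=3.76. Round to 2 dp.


Per kg fuel: CO2 = (C/12 kmol)*22.4 = (0.838/12)*22.4 = 1.56427 Nm^3
Per kg fuel: H2O = (H/2 kmol)*22.4 = (0.121/2)*22.4 = 1.35520 Nm^3
O2 needed per kg fuel = C/12 + H/4 = 0.838/12 + 0.121/4 = 0.10008333 kmol
Per kg fuel: N2 = O2*3.76*22.4 = 0.10008333*3.76*22.4 = 8.42942 Nm^3
Total per kg = 1.56427 + 1.35520 + 8.42942 = 11.34889 Nm^3
Total = 11.34889 * 3.9 = 44.26 Nm^3


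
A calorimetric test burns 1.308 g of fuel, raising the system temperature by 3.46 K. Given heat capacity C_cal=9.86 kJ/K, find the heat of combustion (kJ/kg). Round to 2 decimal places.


Hc = C_cal * delta_T / m_fuel
Q_released = 9.86 * 3.46 = 34.1156 kJ
m_fuel = 1.308 g = 1.308/1000 kg = 0.001308 kg
Hc = 34.1156 / 0.001308 = 26082.26 kJ/kg


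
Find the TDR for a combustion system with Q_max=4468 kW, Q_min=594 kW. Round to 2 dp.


TDR = Q_max / Q_min
TDR = 4468 / 594 = 7.52


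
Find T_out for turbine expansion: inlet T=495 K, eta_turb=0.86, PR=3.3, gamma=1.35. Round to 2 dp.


T_out = T_in * (1 - eta * (1 - PR^(-(gamma-1)/gamma)))
Exponent = -(1.35-1)/1.35 = -0.25925926
PR^exp = 3.3^(-0.25925926) = 0.73378775
Factor = 1 - 0.86*(1 - 0.73378775) = 0.77105747
T_out = 495 * 0.77105747 = 381.67 K


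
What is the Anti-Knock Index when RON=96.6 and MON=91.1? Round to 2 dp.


AKI = (RON + MON) / 2
AKI = (96.6 + 91.1) / 2
AKI = 187.7 / 2 = 93.85


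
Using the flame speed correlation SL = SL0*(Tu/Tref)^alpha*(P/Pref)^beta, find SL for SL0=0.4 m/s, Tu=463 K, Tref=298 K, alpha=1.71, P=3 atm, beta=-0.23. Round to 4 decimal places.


SL = SL0 * (Tu/Tref)^alpha * (P/Pref)^beta
T ratio = 463/298 = 1.55369128
(T ratio)^alpha = 1.55369128^1.71 = 2.124387
(P/Pref)^beta = 3^(-0.23) = 0.776716
SL = 0.4 * 2.124387 * 0.776716 = 0.6600 m/s


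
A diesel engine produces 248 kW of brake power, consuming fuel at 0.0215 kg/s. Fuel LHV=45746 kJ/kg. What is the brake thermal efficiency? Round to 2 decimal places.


eta_BTE = (BP / (mf * LHV)) * 100
Denominator = 0.0215 * 45746 = 983.5390 kW
eta_BTE = (248 / 983.5390) * 100 = 25.22%


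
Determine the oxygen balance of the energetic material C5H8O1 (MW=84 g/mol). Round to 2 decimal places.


OB = -1600 * (2C + H/2 - O) / MW
Inner = 2*5 + 8/2 - 1 = 13.00
OB = -1600 * 13.00 / 84 = -247.62%


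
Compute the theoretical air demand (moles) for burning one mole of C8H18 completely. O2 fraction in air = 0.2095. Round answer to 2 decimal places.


Balanced combustion: C8H18 + 12.5 O2 -> 8 CO2 + 9 H2O
O2 needed = C + H/4 = 8 + 18/4 = 12.50 moles
Air moles = O2 / 0.2095 = 12.50 / 0.2095 = 59.67 moles air


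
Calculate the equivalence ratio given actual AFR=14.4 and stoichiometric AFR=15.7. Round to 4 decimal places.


phi = AFR_stoich / AFR_actual
phi = 15.7 / 14.4 = 1.0903


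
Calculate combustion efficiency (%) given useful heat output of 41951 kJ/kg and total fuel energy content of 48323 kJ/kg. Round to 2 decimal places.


Efficiency = (Q_useful / Q_fuel) * 100
Efficiency = (41951 / 48323) * 100
Efficiency = 0.8681 * 100 = 86.81%


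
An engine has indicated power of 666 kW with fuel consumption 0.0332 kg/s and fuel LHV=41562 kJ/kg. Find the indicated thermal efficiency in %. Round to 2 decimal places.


eta_ith = (IP / (mf * LHV)) * 100
Denominator = 0.0332 * 41562 = 1379.8584 kW
eta_ith = (666 / 1379.8584) * 100 = 48.27%


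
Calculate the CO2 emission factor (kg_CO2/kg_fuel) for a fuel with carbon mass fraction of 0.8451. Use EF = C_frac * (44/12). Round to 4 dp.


EF = C_frac * (M_CO2 / M_C)
EF = 0.8451 * (44/12)
EF = 0.8451 * 3.666667 = 3.0987 kg_CO2/kg_fuel


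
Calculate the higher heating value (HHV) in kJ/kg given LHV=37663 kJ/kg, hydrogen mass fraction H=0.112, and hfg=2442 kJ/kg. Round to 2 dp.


HHV = LHV + hfg * 9 * H
Water addition = 2442 * 9 * 0.112 = 2461.536 kJ/kg
HHV = 37663 + 2461.536 = 40124.54 kJ/kg


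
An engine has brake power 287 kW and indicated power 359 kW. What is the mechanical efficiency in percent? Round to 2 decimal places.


eta_mech = (BP / IP) * 100
Ratio = 287 / 359 = 0.7994
eta_mech = 0.7994 * 100 = 79.94%


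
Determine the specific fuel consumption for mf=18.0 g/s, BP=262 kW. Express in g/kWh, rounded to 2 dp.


SFC = (mf / BP) * 3600
Rate = 18.0 / 262 = 0.068702 g/(s*kW)
SFC = 0.068702 * 3600 = 247.33 g/kWh


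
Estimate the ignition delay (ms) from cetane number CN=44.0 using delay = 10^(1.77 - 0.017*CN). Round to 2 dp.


delay = 10^(1.77 - 0.017*CN)
Exponent = 1.77 - 0.017*44.0 = 1.0220
delay = 10^1.0220 = 10.52 ms


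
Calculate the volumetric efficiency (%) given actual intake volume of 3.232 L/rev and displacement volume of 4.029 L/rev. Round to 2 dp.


eta_v = (V_actual / V_disp) * 100
Ratio = 3.232 / 4.029 = 0.8022
eta_v = 0.8022 * 100 = 80.22%


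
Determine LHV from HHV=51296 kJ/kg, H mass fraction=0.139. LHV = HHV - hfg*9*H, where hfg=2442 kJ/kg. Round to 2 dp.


LHV = HHV - hfg * 9 * H
Water correction = 2442 * 9 * 0.139 = 3054.942 kJ/kg
LHV = 51296 - 3054.942 = 48241.06 kJ/kg


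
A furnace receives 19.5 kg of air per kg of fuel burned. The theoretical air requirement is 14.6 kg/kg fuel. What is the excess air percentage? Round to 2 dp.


Excess air = actual - stoichiometric = 19.5 - 14.6 = 4.90 kg/kg fuel
Excess air % = (excess / stoich) * 100 = (4.90 / 14.6) * 100 = 33.56%


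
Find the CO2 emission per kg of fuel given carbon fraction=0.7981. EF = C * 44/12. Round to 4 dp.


EF = C_frac * (M_CO2 / M_C)
EF = 0.7981 * (44/12)
EF = 0.7981 * 3.666667 = 2.9264 kg_CO2/kg_fuel


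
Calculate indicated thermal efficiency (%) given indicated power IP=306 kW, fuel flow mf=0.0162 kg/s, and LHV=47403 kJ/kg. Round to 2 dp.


eta_ith = (IP / (mf * LHV)) * 100
Denominator = 0.0162 * 47403 = 767.9286 kW
eta_ith = (306 / 767.9286) * 100 = 39.85%


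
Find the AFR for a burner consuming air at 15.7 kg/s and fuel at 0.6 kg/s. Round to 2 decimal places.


AFR = m_air / m_fuel
AFR = 15.7 / 0.6 = 26.17


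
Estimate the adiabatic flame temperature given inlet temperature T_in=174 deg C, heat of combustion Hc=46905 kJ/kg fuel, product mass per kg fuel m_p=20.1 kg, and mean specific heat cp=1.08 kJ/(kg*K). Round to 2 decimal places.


T_ad = T_in + Hc / (m_p * cp)
Denominator = 20.1 * 1.08 = 21.7080
Temperature rise = 46905 / 21.7080 = 2160.72 K
T_ad = 174 + 2160.72 = 2334.72 deg C


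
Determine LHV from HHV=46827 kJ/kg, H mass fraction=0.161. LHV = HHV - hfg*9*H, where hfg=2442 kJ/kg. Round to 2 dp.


LHV = HHV - hfg * 9 * H
Water correction = 2442 * 9 * 0.161 = 3538.458 kJ/kg
LHV = 46827 - 3538.458 = 43288.54 kJ/kg


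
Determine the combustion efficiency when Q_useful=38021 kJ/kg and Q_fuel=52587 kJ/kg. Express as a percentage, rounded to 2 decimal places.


Efficiency = (Q_useful / Q_fuel) * 100
Efficiency = (38021 / 52587) * 100
Efficiency = 0.7230 * 100 = 72.30%


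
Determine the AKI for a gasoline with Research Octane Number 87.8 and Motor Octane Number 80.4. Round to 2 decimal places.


AKI = (RON + MON) / 2
AKI = (87.8 + 80.4) / 2
AKI = 168.2 / 2 = 84.10


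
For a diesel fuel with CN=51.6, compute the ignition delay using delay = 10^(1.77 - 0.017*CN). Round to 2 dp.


delay = 10^(1.77 - 0.017*CN)
Exponent = 1.77 - 0.017*51.6 = 0.8928
delay = 10^0.8928 = 7.81 ms


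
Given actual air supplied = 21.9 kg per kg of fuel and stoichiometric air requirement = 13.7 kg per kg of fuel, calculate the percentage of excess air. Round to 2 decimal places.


Excess air = actual - stoichiometric = 21.9 - 13.7 = 8.20 kg/kg fuel
Excess air % = (excess / stoich) * 100 = (8.20 / 13.7) * 100 = 59.85%


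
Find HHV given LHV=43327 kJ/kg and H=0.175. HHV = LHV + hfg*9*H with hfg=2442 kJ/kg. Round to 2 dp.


HHV = LHV + hfg * 9 * H
Water addition = 2442 * 9 * 0.175 = 3846.150 kJ/kg
HHV = 43327 + 3846.150 = 47173.15 kJ/kg


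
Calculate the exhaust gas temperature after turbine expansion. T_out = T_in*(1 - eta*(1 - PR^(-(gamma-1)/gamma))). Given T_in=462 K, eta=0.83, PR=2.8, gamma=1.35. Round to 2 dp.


T_out = T_in * (1 - eta * (1 - PR^(-(gamma-1)/gamma)))
Exponent = -(1.35-1)/1.35 = -0.25925926
PR^exp = 2.8^(-0.25925926) = 0.76572026
Factor = 1 - 0.83*(1 - 0.76572026) = 0.80554782
T_out = 462 * 0.80554782 = 372.16 K


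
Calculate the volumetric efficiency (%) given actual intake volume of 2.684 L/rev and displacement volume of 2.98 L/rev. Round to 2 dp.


eta_v = (V_actual / V_disp) * 100
Ratio = 2.684 / 2.98 = 0.9007
eta_v = 0.9007 * 100 = 90.07%


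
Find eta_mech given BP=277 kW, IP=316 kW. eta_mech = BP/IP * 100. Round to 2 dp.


eta_mech = (BP / IP) * 100
Ratio = 277 / 316 = 0.8766
eta_mech = 0.8766 * 100 = 87.66%


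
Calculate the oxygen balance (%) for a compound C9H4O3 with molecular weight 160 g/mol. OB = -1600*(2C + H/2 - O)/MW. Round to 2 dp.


OB = -1600 * (2C + H/2 - O) / MW
Inner = 2*9 + 4/2 - 3 = 17.00
OB = -1600 * 17.00 / 160 = -170.00%


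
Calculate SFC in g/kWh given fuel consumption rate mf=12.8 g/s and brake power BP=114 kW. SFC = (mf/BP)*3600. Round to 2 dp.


SFC = (mf / BP) * 3600
Rate = 12.8 / 114 = 0.112281 g/(s*kW)
SFC = 0.112281 * 3600 = 404.21 g/kWh


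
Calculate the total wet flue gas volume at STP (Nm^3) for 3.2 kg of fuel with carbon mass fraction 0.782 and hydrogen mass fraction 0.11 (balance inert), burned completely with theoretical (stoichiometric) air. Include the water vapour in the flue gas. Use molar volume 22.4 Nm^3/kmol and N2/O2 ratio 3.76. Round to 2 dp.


Per kg fuel: CO2 = (C/12 kmol)*22.4 = (0.782/12)*22.4 = 1.45973 Nm^3
Per kg fuel: H2O = (H/2 kmol)*22.4 = (0.11/2)*22.4 = 1.23200 Nm^3
O2 needed per kg fuel = C/12 + H/4 = 0.782/12 + 0.11/4 = 0.09266667 kmol
Per kg fuel: N2 = O2*3.76*22.4 = 0.09266667*3.76*22.4 = 7.80476 Nm^3
Total per kg = 1.45973 + 1.23200 + 7.80476 = 10.49649 Nm^3
Total = 10.49649 * 3.2 = 33.59 Nm^3


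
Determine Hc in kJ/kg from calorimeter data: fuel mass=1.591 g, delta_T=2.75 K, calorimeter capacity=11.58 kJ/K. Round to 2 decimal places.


Hc = C_cal * delta_T / m_fuel
Q_released = 11.58 * 2.75 = 31.8450 kJ
m_fuel = 1.591 g = 1.591/1000 kg = 0.001591 kg
Hc = 31.8450 / 0.001591 = 20015.71 kJ/kg


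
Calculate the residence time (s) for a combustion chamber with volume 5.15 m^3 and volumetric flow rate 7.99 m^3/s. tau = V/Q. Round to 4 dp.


tau = V / Q_flow
tau = 5.15 / 7.99 = 0.6446 s


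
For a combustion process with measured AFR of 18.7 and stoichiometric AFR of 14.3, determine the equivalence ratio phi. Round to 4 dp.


phi = AFR_stoich / AFR_actual
phi = 14.3 / 18.7 = 0.7647


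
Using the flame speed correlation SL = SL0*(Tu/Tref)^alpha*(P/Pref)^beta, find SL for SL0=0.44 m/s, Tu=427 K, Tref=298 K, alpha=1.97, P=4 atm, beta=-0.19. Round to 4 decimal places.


SL = SL0 * (Tu/Tref)^alpha * (P/Pref)^beta
T ratio = 427/298 = 1.43288591
(T ratio)^alpha = 1.43288591^1.97 = 2.031126
(P/Pref)^beta = 4^(-0.19) = 0.768438
SL = 0.44 * 2.031126 * 0.768438 = 0.6867 m/s


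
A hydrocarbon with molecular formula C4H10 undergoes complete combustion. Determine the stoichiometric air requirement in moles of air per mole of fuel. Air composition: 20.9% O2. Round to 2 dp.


Balanced combustion: C4H10 + 6.5 O2 -> 4 CO2 + 5 H2O
O2 needed = C + H/4 = 4 + 10/4 = 6.50 moles
Air moles = O2 / 0.209 = 6.50 / 0.209 = 31.10 moles air


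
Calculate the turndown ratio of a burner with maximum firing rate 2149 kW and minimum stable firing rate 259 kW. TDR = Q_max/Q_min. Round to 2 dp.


TDR = Q_max / Q_min
TDR = 2149 / 259 = 8.30


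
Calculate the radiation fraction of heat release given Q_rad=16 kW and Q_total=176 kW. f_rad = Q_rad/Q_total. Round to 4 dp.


f_rad = Q_rad / Q_total
f_rad = 16 / 176 = 0.0909


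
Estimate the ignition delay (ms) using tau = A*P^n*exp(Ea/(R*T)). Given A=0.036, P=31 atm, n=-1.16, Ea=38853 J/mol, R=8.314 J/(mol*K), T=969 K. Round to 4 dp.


tau = A * P^n * exp(Ea/(R*T))
P^n = 31^(-1.16) = 0.01862175
Ea/(R*T) = 38853/(8.314*969) = 4.822706
exp(Ea/(R*T)) = 124.300958
tau = 0.036 * 0.01862175 * 124.300958 = 0.0833 ms


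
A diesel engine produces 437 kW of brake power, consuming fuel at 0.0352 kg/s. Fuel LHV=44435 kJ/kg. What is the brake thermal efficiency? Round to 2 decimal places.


eta_BTE = (BP / (mf * LHV)) * 100
Denominator = 0.0352 * 44435 = 1564.1120 kW
eta_BTE = (437 / 1564.1120) * 100 = 27.94%


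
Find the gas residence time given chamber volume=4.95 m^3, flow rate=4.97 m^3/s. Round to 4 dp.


tau = V / Q_flow
tau = 4.95 / 4.97 = 0.9960 s


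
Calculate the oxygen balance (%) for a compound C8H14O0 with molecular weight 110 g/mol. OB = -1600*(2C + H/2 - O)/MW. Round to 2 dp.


OB = -1600 * (2C + H/2 - O) / MW
Inner = 2*8 + 14/2 - 0 = 23.00
OB = -1600 * 23.00 / 110 = -334.55%


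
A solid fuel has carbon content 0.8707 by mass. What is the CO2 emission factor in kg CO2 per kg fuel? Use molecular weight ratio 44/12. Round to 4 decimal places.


EF = C_frac * (M_CO2 / M_C)
EF = 0.8707 * (44/12)
EF = 0.8707 * 3.666667 = 3.1926 kg_CO2/kg_fuel


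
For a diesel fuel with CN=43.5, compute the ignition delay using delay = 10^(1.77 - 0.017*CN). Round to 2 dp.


delay = 10^(1.77 - 0.017*CN)
Exponent = 1.77 - 0.017*43.5 = 1.0305
delay = 10^1.0305 = 10.73 ms


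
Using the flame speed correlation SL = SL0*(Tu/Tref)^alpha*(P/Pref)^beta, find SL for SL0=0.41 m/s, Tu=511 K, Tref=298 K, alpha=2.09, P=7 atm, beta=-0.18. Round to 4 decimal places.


SL = SL0 * (Tu/Tref)^alpha * (P/Pref)^beta
T ratio = 511/298 = 1.71476510
(T ratio)^alpha = 1.71476510^2.09 = 3.086652
(P/Pref)^beta = 7^(-0.18) = 0.704502
SL = 0.41 * 3.086652 * 0.704502 = 0.8916 m/s


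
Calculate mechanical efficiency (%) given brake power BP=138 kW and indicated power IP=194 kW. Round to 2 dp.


eta_mech = (BP / IP) * 100
Ratio = 138 / 194 = 0.7113
eta_mech = 0.7113 * 100 = 71.13%


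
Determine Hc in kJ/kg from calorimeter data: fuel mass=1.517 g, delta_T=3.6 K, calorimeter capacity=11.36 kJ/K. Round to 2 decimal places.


Hc = C_cal * delta_T / m_fuel
Q_released = 11.36 * 3.6 = 40.8960 kJ
m_fuel = 1.517 g = 1.517/1000 kg = 0.001517 kg
Hc = 40.8960 / 0.001517 = 26958.47 kJ/kg


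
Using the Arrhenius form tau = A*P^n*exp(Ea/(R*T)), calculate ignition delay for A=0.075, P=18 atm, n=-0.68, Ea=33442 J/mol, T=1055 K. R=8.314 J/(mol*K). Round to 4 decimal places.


tau = A * P^n * exp(Ea/(R*T))
P^n = 18^(-0.68) = 0.14009244
Ea/(R*T) = 33442/(8.314*1055) = 3.812675
exp(Ea/(R*T)) = 45.271368
tau = 0.075 * 0.14009244 * 45.271368 = 0.4757 ms


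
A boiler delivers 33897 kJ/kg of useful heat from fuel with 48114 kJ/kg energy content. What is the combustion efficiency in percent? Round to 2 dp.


Efficiency = (Q_useful / Q_fuel) * 100
Efficiency = (33897 / 48114) * 100
Efficiency = 0.7045 * 100 = 70.45%


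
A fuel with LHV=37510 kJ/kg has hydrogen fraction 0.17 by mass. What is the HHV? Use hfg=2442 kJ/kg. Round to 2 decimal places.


HHV = LHV + hfg * 9 * H
Water addition = 2442 * 9 * 0.17 = 3736.260 kJ/kg
HHV = 37510 + 3736.260 = 41246.26 kJ/kg


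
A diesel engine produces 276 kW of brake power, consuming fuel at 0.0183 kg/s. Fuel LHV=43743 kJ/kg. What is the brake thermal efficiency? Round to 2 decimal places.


eta_BTE = (BP / (mf * LHV)) * 100
Denominator = 0.0183 * 43743 = 800.4969 kW
eta_BTE = (276 / 800.4969) * 100 = 34.48%


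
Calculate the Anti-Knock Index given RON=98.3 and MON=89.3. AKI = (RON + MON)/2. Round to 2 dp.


AKI = (RON + MON) / 2
AKI = (98.3 + 89.3) / 2
AKI = 187.6 / 2 = 93.80


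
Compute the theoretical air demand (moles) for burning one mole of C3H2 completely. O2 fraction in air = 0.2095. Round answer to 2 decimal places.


Balanced combustion: C3H2 + 3.5 O2 -> 3 CO2 + 1 H2O
O2 needed = C + H/4 = 3 + 2/4 = 3.50 moles
Air moles = O2 / 0.2095 = 3.50 / 0.2095 = 16.71 moles air


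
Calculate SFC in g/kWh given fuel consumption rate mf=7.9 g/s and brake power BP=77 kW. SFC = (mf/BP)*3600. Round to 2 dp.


SFC = (mf / BP) * 3600
Rate = 7.9 / 77 = 0.102597 g/(s*kW)
SFC = 0.102597 * 3600 = 369.35 g/kWh


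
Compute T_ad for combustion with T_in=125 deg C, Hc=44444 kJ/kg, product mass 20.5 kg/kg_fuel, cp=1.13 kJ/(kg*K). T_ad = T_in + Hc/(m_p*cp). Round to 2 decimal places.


T_ad = T_in + Hc / (m_p * cp)
Denominator = 20.5 * 1.13 = 23.1650
Temperature rise = 44444 / 23.1650 = 1918.58 K
T_ad = 125 + 1918.58 = 2043.58 deg C


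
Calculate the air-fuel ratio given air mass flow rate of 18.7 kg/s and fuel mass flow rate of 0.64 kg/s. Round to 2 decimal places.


AFR = m_air / m_fuel
AFR = 18.7 / 0.64 = 29.22


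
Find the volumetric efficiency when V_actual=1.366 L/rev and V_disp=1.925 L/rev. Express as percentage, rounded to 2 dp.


eta_v = (V_actual / V_disp) * 100
Ratio = 1.366 / 1.925 = 0.7096
eta_v = 0.7096 * 100 = 70.96%


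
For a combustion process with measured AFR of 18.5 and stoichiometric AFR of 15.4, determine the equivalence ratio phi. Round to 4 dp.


phi = AFR_stoich / AFR_actual
phi = 15.4 / 18.5 = 0.8324


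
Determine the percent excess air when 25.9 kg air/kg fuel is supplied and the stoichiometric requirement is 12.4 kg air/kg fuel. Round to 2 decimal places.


Excess air = actual - stoichiometric = 25.9 - 12.4 = 13.50 kg/kg fuel
Excess air % = (excess / stoich) * 100 = (13.50 / 12.4) * 100 = 108.87%


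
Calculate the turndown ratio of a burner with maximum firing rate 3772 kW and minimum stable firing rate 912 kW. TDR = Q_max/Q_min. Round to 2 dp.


TDR = Q_max / Q_min
TDR = 3772 / 912 = 4.14


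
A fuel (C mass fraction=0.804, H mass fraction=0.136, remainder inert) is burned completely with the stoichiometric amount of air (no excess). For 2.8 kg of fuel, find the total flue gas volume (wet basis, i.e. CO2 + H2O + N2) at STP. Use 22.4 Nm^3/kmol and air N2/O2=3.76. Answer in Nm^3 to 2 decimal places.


Per kg fuel: CO2 = (C/12 kmol)*22.4 = (0.804/12)*22.4 = 1.50080 Nm^3
Per kg fuel: H2O = (H/2 kmol)*22.4 = (0.136/2)*22.4 = 1.52320 Nm^3
O2 needed per kg fuel = C/12 + H/4 = 0.804/12 + 0.136/4 = 0.10100000 kmol
Per kg fuel: N2 = O2*3.76*22.4 = 0.10100000*3.76*22.4 = 8.50662 Nm^3
Total per kg = 1.50080 + 1.52320 + 8.50662 = 11.53062 Nm^3
Total = 11.53062 * 2.8 = 32.29 Nm^3


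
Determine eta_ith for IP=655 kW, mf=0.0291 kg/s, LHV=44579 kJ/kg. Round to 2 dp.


eta_ith = (IP / (mf * LHV)) * 100
Denominator = 0.0291 * 44579 = 1297.2489 kW
eta_ith = (655 / 1297.2489) * 100 = 50.49%


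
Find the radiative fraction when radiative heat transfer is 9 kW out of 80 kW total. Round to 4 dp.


f_rad = Q_rad / Q_total
f_rad = 9 / 80 = 0.1125


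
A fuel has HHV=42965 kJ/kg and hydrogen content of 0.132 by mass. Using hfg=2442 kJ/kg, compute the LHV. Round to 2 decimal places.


LHV = HHV - hfg * 9 * H
Water correction = 2442 * 9 * 0.132 = 2901.096 kJ/kg
LHV = 42965 - 2901.096 = 40063.90 kJ/kg


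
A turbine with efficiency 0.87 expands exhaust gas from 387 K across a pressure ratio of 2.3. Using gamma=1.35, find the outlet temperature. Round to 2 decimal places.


T_out = T_in * (1 - eta * (1 - PR^(-(gamma-1)/gamma)))
Exponent = -(1.35-1)/1.35 = -0.25925926
PR^exp = 2.3^(-0.25925926) = 0.80578413
Factor = 1 - 0.87*(1 - 0.80578413) = 0.83103219
T_out = 387 * 0.83103219 = 321.61 K


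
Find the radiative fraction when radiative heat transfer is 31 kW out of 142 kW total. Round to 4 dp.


f_rad = Q_rad / Q_total
f_rad = 31 / 142 = 0.2183


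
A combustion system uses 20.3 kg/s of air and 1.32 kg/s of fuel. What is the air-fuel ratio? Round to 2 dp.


AFR = m_air / m_fuel
AFR = 20.3 / 1.32 = 15.38


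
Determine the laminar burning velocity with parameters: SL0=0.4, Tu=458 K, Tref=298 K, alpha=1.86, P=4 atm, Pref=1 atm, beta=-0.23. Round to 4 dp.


SL = SL0 * (Tu/Tref)^alpha * (P/Pref)^beta
T ratio = 458/298 = 1.53691275
(T ratio)^alpha = 1.53691275^1.86 = 2.224168
(P/Pref)^beta = 4^(-0.23) = 0.726986
SL = 0.4 * 2.224168 * 0.726986 = 0.6468 m/s


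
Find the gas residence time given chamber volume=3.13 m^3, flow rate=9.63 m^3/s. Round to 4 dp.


tau = V / Q_flow
tau = 3.13 / 9.63 = 0.3250 s


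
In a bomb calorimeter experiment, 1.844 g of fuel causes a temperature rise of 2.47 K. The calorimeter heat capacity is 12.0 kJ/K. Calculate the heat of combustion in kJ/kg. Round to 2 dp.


Hc = C_cal * delta_T / m_fuel
Q_released = 12.0 * 2.47 = 29.6400 kJ
m_fuel = 1.844 g = 1.844/1000 kg = 0.001844 kg
Hc = 29.6400 / 0.001844 = 16073.75 kJ/kg


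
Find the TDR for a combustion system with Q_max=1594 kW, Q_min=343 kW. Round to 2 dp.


TDR = Q_max / Q_min
TDR = 1594 / 343 = 4.65


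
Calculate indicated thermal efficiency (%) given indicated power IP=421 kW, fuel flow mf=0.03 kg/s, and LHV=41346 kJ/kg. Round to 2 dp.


eta_ith = (IP / (mf * LHV)) * 100
Denominator = 0.03 * 41346 = 1240.3800 kW
eta_ith = (421 / 1240.3800) * 100 = 33.94%


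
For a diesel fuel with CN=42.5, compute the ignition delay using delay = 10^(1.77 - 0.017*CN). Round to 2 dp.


delay = 10^(1.77 - 0.017*CN)
Exponent = 1.77 - 0.017*42.5 = 1.0475
delay = 10^1.0475 = 11.16 ms


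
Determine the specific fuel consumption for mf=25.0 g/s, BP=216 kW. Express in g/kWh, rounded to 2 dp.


SFC = (mf / BP) * 3600
Rate = 25.0 / 216 = 0.115741 g/(s*kW)
SFC = 0.115741 * 3600 = 416.67 g/kWh


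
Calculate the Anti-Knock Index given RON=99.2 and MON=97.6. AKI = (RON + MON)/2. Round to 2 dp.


AKI = (RON + MON) / 2
AKI = (99.2 + 97.6) / 2
AKI = 196.8 / 2 = 98.40


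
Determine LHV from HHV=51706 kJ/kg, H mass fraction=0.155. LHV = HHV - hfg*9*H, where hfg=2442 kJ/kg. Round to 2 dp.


LHV = HHV - hfg * 9 * H
Water correction = 2442 * 9 * 0.155 = 3406.590 kJ/kg
LHV = 51706 - 3406.590 = 48299.41 kJ/kg


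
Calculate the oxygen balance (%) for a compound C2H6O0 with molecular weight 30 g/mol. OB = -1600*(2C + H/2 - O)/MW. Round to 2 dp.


OB = -1600 * (2C + H/2 - O) / MW
Inner = 2*2 + 6/2 - 0 = 7.00
OB = -1600 * 7.00 / 30 = -373.33%


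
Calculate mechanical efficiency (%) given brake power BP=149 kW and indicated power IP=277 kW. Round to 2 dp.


eta_mech = (BP / IP) * 100
Ratio = 149 / 277 = 0.5379
eta_mech = 0.5379 * 100 = 53.79%


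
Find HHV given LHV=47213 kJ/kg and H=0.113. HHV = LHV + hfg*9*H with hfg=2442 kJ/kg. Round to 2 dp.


HHV = LHV + hfg * 9 * H
Water addition = 2442 * 9 * 0.113 = 2483.514 kJ/kg
HHV = 47213 + 2483.514 = 49696.51 kJ/kg


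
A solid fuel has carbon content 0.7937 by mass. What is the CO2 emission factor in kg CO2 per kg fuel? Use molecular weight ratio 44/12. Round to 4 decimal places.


EF = C_frac * (M_CO2 / M_C)
EF = 0.7937 * (44/12)
EF = 0.7937 * 3.666667 = 2.9102 kg_CO2/kg_fuel


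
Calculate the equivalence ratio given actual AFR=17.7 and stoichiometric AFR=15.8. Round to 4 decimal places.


phi = AFR_stoich / AFR_actual
phi = 15.8 / 17.7 = 0.8927


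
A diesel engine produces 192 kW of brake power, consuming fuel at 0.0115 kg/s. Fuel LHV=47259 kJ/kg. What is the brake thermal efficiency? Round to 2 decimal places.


eta_BTE = (BP / (mf * LHV)) * 100
Denominator = 0.0115 * 47259 = 543.4785 kW
eta_BTE = (192 / 543.4785) * 100 = 35.33%


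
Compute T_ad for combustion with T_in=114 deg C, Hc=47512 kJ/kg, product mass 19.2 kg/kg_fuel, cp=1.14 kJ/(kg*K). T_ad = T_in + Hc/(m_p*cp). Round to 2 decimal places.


T_ad = T_in + Hc / (m_p * cp)
Denominator = 19.2 * 1.14 = 21.8880
Temperature rise = 47512 / 21.8880 = 2170.69 K
T_ad = 114 + 2170.69 = 2284.69 deg C


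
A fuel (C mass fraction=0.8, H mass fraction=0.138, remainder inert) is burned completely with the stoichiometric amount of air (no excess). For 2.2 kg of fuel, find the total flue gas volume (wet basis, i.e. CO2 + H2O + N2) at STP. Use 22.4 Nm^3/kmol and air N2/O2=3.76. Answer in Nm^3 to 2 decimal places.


Per kg fuel: CO2 = (C/12 kmol)*22.4 = (0.8/12)*22.4 = 1.49333 Nm^3
Per kg fuel: H2O = (H/2 kmol)*22.4 = (0.138/2)*22.4 = 1.54560 Nm^3
O2 needed per kg fuel = C/12 + H/4 = 0.8/12 + 0.138/4 = 0.10116667 kmol
Per kg fuel: N2 = O2*3.76*22.4 = 0.10116667*3.76*22.4 = 8.52066 Nm^3
Total per kg = 1.49333 + 1.54560 + 8.52066 = 11.55959 Nm^3
Total = 11.55959 * 2.2 = 25.43 Nm^3


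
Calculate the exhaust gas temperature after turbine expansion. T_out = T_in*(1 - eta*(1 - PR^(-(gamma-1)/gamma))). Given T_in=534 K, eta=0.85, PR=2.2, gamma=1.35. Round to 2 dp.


T_out = T_in * (1 - eta * (1 - PR^(-(gamma-1)/gamma)))
Exponent = -(1.35-1)/1.35 = -0.25925926
PR^exp = 2.2^(-0.25925926) = 0.81512413
Factor = 1 - 0.85*(1 - 0.81512413) = 0.84285551
T_out = 534 * 0.84285551 = 450.08 K


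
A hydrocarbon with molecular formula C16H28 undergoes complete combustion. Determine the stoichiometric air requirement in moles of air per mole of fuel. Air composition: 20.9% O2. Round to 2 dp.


Balanced combustion: C16H28 + 23 O2 -> 16 CO2 + 14 H2O
O2 needed = C + H/4 = 16 + 28/4 = 23.00 moles
Air moles = O2 / 0.209 = 23.00 / 0.209 = 110.05 moles air


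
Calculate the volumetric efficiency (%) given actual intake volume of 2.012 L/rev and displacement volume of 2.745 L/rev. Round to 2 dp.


eta_v = (V_actual / V_disp) * 100
Ratio = 2.012 / 2.745 = 0.7330
eta_v = 0.7330 * 100 = 73.30%


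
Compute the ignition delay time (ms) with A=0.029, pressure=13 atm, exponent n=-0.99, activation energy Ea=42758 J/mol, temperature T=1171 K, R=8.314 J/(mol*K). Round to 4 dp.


tau = A * P^n * exp(Ea/(R*T))
P^n = 13^(-0.99) = 0.07892164
Ea/(R*T) = 42758/(8.314*1171) = 4.391880
exp(Ea/(R*T)) = 80.792168
tau = 0.029 * 0.07892164 * 80.792168 = 0.1849 ms


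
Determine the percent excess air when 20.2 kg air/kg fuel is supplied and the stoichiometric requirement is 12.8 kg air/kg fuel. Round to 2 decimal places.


Excess air = actual - stoichiometric = 20.2 - 12.8 = 7.40 kg/kg fuel
Excess air % = (excess / stoich) * 100 = (7.40 / 12.8) * 100 = 57.81%


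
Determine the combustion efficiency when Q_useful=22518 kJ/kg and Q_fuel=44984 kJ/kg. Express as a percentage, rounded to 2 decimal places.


Efficiency = (Q_useful / Q_fuel) * 100
Efficiency = (22518 / 44984) * 100
Efficiency = 0.5006 * 100 = 50.06%


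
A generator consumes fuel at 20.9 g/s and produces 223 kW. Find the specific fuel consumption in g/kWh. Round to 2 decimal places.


SFC = (mf / BP) * 3600
Rate = 20.9 / 223 = 0.093722 g/(s*kW)
SFC = 0.093722 * 3600 = 337.40 g/kWh


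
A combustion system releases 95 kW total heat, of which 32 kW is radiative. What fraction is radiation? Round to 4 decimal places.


f_rad = Q_rad / Q_total
f_rad = 32 / 95 = 0.3368


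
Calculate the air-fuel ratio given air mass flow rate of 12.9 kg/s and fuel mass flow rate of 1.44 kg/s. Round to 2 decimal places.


AFR = m_air / m_fuel
AFR = 12.9 / 1.44 = 8.96


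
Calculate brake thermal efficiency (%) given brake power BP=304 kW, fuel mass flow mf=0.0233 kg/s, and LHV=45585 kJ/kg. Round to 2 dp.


eta_BTE = (BP / (mf * LHV)) * 100
Denominator = 0.0233 * 45585 = 1062.1305 kW
eta_BTE = (304 / 1062.1305) * 100 = 28.62%


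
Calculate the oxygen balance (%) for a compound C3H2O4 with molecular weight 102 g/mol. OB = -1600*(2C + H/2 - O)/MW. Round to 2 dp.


OB = -1600 * (2C + H/2 - O) / MW
Inner = 2*3 + 2/2 - 4 = 3.00
OB = -1600 * 3.00 / 102 = -47.06%


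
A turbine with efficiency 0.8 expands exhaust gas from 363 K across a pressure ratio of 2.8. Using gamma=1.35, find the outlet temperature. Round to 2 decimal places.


T_out = T_in * (1 - eta * (1 - PR^(-(gamma-1)/gamma)))
Exponent = -(1.35-1)/1.35 = -0.25925926
PR^exp = 2.8^(-0.25925926) = 0.76572026
Factor = 1 - 0.8*(1 - 0.76572026) = 0.81257621
T_out = 363 * 0.81257621 = 294.97 K


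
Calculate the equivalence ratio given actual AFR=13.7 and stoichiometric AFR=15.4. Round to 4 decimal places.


phi = AFR_stoich / AFR_actual
phi = 15.4 / 13.7 = 1.1241


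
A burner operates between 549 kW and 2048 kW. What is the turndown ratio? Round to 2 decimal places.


TDR = Q_max / Q_min
TDR = 2048 / 549 = 3.73


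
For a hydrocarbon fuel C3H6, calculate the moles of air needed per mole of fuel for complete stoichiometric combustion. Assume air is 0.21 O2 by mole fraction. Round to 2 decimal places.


Balanced combustion: C3H6 + 4.5 O2 -> 3 CO2 + 3 H2O
O2 needed = C + H/4 = 3 + 6/4 = 4.50 moles
Air moles = O2 / 0.21 = 4.50 / 0.21 = 21.43 moles air


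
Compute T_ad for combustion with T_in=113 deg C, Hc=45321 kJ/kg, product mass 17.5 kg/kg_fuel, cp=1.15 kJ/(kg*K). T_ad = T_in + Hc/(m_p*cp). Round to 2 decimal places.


T_ad = T_in + Hc / (m_p * cp)
Denominator = 17.5 * 1.15 = 20.1250
Temperature rise = 45321 / 20.1250 = 2251.98 K
T_ad = 113 + 2251.98 = 2364.98 deg C


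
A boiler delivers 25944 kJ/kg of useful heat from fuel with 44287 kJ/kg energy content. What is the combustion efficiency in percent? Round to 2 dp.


Efficiency = (Q_useful / Q_fuel) * 100
Efficiency = (25944 / 44287) * 100
Efficiency = 0.5858 * 100 = 58.58%


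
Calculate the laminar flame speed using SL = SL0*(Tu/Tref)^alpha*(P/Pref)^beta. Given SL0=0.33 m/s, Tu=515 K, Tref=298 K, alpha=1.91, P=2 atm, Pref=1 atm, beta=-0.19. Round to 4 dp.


SL = SL0 * (Tu/Tref)^alpha * (P/Pref)^beta
T ratio = 515/298 = 1.72818792
(T ratio)^alpha = 1.72818792^1.91 = 2.843143
(P/Pref)^beta = 2^(-0.19) = 0.876606
SL = 0.33 * 2.843143 * 0.876606 = 0.8225 m/s


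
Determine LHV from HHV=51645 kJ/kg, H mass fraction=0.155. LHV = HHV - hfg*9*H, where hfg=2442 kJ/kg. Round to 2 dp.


LHV = HHV - hfg * 9 * H
Water correction = 2442 * 9 * 0.155 = 3406.590 kJ/kg
LHV = 51645 - 3406.590 = 48238.41 kJ/kg


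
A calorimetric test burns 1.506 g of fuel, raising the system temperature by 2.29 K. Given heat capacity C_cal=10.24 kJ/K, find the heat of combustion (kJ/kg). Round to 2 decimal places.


Hc = C_cal * delta_T / m_fuel
Q_released = 10.24 * 2.29 = 23.4496 kJ
m_fuel = 1.506 g = 1.506/1000 kg = 0.001506 kg
Hc = 23.4496 / 0.001506 = 15570.78 kJ/kg


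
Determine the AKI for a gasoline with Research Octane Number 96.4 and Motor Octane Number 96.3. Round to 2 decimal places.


AKI = (RON + MON) / 2
AKI = (96.4 + 96.3) / 2
AKI = 192.7 / 2 = 96.35


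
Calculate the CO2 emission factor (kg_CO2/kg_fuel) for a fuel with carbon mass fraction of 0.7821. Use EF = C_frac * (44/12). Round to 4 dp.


EF = C_frac * (M_CO2 / M_C)
EF = 0.7821 * (44/12)
EF = 0.7821 * 3.666667 = 2.8677 kg_CO2/kg_fuel


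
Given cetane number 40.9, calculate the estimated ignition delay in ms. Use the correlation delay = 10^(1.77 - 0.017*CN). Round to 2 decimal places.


delay = 10^(1.77 - 0.017*CN)
Exponent = 1.77 - 0.017*40.9 = 1.0747
delay = 10^1.0747 = 11.88 ms


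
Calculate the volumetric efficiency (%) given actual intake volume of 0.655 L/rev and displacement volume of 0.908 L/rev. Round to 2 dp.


eta_v = (V_actual / V_disp) * 100
Ratio = 0.655 / 0.908 = 0.7214
eta_v = 0.7214 * 100 = 72.14%


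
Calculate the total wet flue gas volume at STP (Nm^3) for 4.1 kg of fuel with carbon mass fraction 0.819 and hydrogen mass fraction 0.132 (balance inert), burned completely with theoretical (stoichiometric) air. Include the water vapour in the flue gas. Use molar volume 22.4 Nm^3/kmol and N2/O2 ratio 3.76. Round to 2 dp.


Per kg fuel: CO2 = (C/12 kmol)*22.4 = (0.819/12)*22.4 = 1.52880 Nm^3
Per kg fuel: H2O = (H/2 kmol)*22.4 = (0.132/2)*22.4 = 1.47840 Nm^3
O2 needed per kg fuel = C/12 + H/4 = 0.819/12 + 0.132/4 = 0.10125000 kmol
Per kg fuel: N2 = O2*3.76*22.4 = 0.10125000*3.76*22.4 = 8.52768 Nm^3
Total per kg = 1.52880 + 1.47840 + 8.52768 = 11.53488 Nm^3
Total = 11.53488 * 4.1 = 47.29 Nm^3
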